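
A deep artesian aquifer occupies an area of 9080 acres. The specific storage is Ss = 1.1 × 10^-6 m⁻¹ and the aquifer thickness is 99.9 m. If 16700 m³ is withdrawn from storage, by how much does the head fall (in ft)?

S = Ss × b = 1.1 × 10^-6 m⁻¹ × 99.9 m = 1.099 × 10^-4
A = 9080 acres = 3.675 × 10^7 m²
Δh = ΔV / (S × A) = 16700 m³ / (1.099 × 10^-4 × 3.675 × 10^7 m²) = 4.136 m
Δh = 4.136 m = 13.57 ft

Δh ≈ 13.6 ft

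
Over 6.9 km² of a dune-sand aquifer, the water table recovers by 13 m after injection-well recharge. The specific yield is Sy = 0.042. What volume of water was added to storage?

A = 6.9 km² = 6.9 × 10^6 m²
ΔV = Sy × A × Δh = 0.042 × 6.9 × 10^6 m² × 13 m = 3.767 × 10^6 m³

ΔV ≈ 3.77 × 10^6 m³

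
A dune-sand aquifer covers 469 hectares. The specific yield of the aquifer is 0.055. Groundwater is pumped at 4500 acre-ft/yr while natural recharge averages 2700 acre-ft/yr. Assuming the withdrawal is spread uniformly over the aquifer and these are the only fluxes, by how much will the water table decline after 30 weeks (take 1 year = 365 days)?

A = 469 hectares = 4.69 × 10^6 m²
Net abstraction = 4500 − 2700 = 1800 acre-ft/yr
Q_net = 1800 acre-ft/yr = 6083 m³/d
t = 30 weeks = 210 d
ΔV = Q × t = 6083 m³/d × 210 d = 1.277 × 10^6 m³
Δh = ΔV / (Sy × A) = 1.277 × 10^6 / (0.055 × 4.69 × 10^6) = 4.952 m

Δh ≈ 4.95 m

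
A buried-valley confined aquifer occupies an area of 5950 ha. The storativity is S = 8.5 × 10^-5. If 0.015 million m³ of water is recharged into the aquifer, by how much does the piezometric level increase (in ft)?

Δh ≈ 9.73 ft

A = 5950 ha = 5.95 × 10^7 m²
ΔV = 0.015 million m³ = 15000 m³
Δh = ΔV / (S × A) = 15000 m³ / (8.5 × 10^-5 × 5.95 × 10^7 m²) = 2.966 m
Δh = 2.966 m = 9.731 ft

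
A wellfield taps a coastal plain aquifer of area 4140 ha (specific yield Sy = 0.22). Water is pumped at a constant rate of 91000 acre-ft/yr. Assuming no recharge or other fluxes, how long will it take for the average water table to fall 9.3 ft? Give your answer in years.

A = 4140 ha = 4.14 × 10^7 m²
Δh = 9.3 ft = 2.835 m
ΔV = Sy × A × Δh = 0.22 × 4.14 × 10^7 × 2.835 = 2.582 × 10^7 m³
Q = 91000 acre-ft/yr = 3.075 × 10^5 m³/d
t = ΔV / Q = 2.582 × 10^7 m³ / 3.075 × 10^5 m³/d = 83.95 d
t = 83.95 d ≈ 0.23 years

t ≈ 0.23 years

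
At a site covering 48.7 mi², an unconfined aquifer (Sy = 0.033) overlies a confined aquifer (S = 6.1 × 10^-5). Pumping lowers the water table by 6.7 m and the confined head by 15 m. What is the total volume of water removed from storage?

ΔV ≈ 2.8 × 10^7 m³

A = 48.7 mi² = 1.261 × 10^8 m²
Unconfined: ΔV_u = Sy × A × Δh_u = 0.033 × 1.261 × 10^8 × 6.7 = 2.789 × 10^7 m³
Confined: ΔV_c = S × A × Δh_c = 6.1 × 10^-5 × 1.261 × 10^8 × 15 = 1.154 × 10^5 m³
Total ΔV = 2.789 × 10^7 + 1.154 × 10^5 = 2.8 × 10^7 m³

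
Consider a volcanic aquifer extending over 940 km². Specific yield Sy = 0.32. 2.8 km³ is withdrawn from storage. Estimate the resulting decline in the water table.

Δh ≈ 9.31 m

A = 940 km² = 9.4 × 10^8 m²
ΔV = 2.8 km³ = 2.8 × 10^9 m³
Δh = ΔV / (Sy × A) = 2.8 × 10^9 m³ / (0.32 × 9.4 × 10^8 m²) = 9.309 m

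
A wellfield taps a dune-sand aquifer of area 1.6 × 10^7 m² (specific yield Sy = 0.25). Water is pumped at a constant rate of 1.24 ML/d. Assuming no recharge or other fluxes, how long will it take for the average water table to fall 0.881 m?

t ≈ 2840 days

ΔV = Sy × A × Δh = 0.25 × 1.6 × 10^7 × 0.881 = 3.524 × 10^6 m³
Q = 1.24 ML/d = 1240 m³/d
t = ΔV / Q = 3.524 × 10^6 m³ / 1240 m³/d = 2842 d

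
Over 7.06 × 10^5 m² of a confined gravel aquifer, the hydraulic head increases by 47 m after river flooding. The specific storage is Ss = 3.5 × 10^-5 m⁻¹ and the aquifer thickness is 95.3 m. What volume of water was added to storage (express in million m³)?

S = Ss × b = 3.5 × 10^-5 m⁻¹ × 95.3 m = 3.335 × 10^-3
ΔV = S × A × Δh = 0.003335 × 7.06 × 10^5 m² × 47 m = 1.107 × 10^5 m³
ΔV = 1.107 × 10^5 m³ = 0.1107 million m³

ΔV ≈ 0.111 million m³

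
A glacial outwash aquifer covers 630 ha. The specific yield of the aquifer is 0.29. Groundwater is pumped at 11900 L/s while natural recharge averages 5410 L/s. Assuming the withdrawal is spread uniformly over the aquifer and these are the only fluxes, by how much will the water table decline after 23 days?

A = 630 ha = 6.3 × 10^6 m²
Net abstraction = 11900 − 5410 = 6490 L/s
Q_net = 6490 L/s = 5.607 × 10^5 m³/d
ΔV = Q × t = 5.607 × 10^5 m³/d × 23 d = 1.29 × 10^7 m³
Δh = ΔV / (Sy × A) = 1.29 × 10^7 / (0.29 × 6.3 × 10^6) = 7.059 m

Δh ≈ 7.06 m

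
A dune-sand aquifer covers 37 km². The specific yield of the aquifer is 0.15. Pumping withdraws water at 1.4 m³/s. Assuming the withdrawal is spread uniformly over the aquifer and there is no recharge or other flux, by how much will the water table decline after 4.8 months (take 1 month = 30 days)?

Δh ≈ 3.14 m

A = 37 km² = 3.7 × 10^7 m²
Q = 1.4 m³/s = 1.21 × 10^5 m³/d
t = 4.8 months = 144 d
ΔV = Q × t = 1.21 × 10^5 m³/d × 144 d = 1.742 × 10^7 m³
Δh = ΔV / (Sy × A) = 1.742 × 10^7 / (0.15 × 3.7 × 10^7) = 3.138 m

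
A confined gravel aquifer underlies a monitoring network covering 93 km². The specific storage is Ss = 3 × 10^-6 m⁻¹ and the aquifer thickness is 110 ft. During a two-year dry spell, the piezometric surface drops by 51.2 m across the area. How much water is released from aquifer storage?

ΔV ≈ 4.79 × 10^5 m³

b = 110 ft = 33.53 m
S = Ss × b = 3 × 10^-6 m⁻¹ × 33.53 m = 1.006 × 10^-4
A = 93 km² = 9.3 × 10^7 m²
ΔV = S × A × Δh = 1.006 × 10^-4 × 9.3 × 10^7 m² × 51.2 m = 4.789 × 10^5 m³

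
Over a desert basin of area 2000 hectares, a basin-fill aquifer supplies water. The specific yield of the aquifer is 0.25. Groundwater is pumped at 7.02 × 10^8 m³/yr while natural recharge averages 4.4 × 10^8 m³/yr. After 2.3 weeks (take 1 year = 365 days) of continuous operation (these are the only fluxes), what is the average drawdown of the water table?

A = 2000 hectares = 2 × 10^7 m²
Net abstraction = 7.02 × 10^8 − 4.4 × 10^8 = 2.62 × 10^8 m³/yr
Q_net = 2.62 × 10^8 m³/yr = 7.178 × 10^5 m³/d
t = 2.3 weeks = 16.1 d
ΔV = Q × t = 7.178 × 10^5 m³/d × 16.1 d = 1.156 × 10^7 m³
Δh = ΔV / (Sy × A) = 1.156 × 10^7 / (0.25 × 2 × 10^7) = 2.311 m

Δh ≈ 2.31 m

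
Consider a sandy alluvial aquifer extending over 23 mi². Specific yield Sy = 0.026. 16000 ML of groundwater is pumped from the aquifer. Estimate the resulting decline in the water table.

Δh ≈ 10.3 m

A = 23 mi² = 5.957 × 10^7 m²
ΔV = 16000 ML = 1.6 × 10^7 m³
Δh = ΔV / (Sy × A) = 1.6 × 10^7 m³ / (0.026 × 5.957 × 10^7 m²) = 10.33 m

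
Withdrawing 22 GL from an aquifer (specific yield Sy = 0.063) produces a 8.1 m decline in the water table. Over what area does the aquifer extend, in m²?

A ≈ 4.31 × 10^7 m²

ΔV = 22 GL = 2.2 × 10^7 m³
A = ΔV / (Sy × Δh) = 2.2 × 10^7 / (0.063 × 8.1) = 4.311 × 10^7 m²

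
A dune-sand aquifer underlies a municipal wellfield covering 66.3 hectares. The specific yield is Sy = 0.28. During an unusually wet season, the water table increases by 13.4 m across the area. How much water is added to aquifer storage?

A = 66.3 hectares = 6.63 × 10^5 m²
ΔV = Sy × A × Δh = 0.28 × 6.63 × 10^5 m² × 13.4 m = 2.488 × 10^6 m³

ΔV ≈ 2.49 × 10^6 m³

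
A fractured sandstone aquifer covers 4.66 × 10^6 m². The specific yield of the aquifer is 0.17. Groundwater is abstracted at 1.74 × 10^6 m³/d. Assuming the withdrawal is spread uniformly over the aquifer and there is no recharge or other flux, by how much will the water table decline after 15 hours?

t = 15 hours = 0.625 d
ΔV = Q × t = 1.74 × 10^6 m³/d × 0.625 d = 1.087 × 10^6 m³
Δh = ΔV / (Sy × A) = 1.087 × 10^6 / (0.17 × 4.66 × 10^6) = 1.373 m

Δh ≈ 1.37 m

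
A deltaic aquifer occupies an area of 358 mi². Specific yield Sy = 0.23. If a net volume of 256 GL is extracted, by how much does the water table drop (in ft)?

A = 358 mi² = 9.272 × 10^8 m²
ΔV = 256 GL = 2.56 × 10^8 m³
Δh = ΔV / (Sy × A) = 2.56 × 10^8 m³ / (0.23 × 9.272 × 10^8 m²) = 1.2 m
Δh = 1.2 m = 3.938 ft

Δh ≈ 3.94 ft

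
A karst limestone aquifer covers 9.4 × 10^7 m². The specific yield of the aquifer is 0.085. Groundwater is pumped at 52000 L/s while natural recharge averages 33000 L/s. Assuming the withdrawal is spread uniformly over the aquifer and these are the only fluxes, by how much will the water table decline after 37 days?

Net abstraction = 52000 − 33000 = 19000 L/s
Q_net = 19000 L/s = 1.642 × 10^6 m³/d
ΔV = Q × t = 1.642 × 10^6 m³/d × 37 d = 6.074 × 10^7 m³
Δh = ΔV / (Sy × A) = 6.074 × 10^7 / (0.085 × 9.4 × 10^7) = 7.602 m

Δh ≈ 7.6 m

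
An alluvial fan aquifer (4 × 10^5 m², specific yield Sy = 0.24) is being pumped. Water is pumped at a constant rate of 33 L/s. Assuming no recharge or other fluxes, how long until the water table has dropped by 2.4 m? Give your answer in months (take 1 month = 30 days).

t ≈ 2.69 months

ΔV = Sy × A × Δh = 0.24 × 4 × 10^5 × 2.4 = 2.304 × 10^5 m³
Q = 33 L/s = 2851 m³/d
t = ΔV / Q = 2.304 × 10^5 m³ / 2851 m³/d = 80.81 d
t = 80.81 d ≈ 2.694 months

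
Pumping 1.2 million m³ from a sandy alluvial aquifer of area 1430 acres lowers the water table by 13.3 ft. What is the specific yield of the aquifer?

Sy ≈ 0.051

A = 1430 acres = 5.787 × 10^6 m²
Δh = 13.3 ft = 4.054 m
ΔV = 1.2 million m³ = 1.2 × 10^6 m³
Sy = ΔV / (A × Δh) = 1.2 × 10^6 m³ / (5.787 × 10^6 m² × 4.054 m) = 0.05115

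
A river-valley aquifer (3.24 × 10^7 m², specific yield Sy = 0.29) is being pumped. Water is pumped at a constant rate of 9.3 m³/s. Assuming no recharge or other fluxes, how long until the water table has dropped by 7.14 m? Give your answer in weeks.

t ≈ 11.9 weeks

ΔV = Sy × A × Δh = 0.29 × 3.24 × 10^7 × 7.14 = 6.709 × 10^7 m³
Q = 9.3 m³/s = 8.035 × 10^5 m³/d
t = ΔV / Q = 6.709 × 10^7 m³ / 8.035 × 10^5 m³/d = 83.49 d
t = 83.49 d ≈ 11.93 weeks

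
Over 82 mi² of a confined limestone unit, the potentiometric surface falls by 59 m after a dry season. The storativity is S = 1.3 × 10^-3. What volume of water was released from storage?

A = 82 mi² = 2.124 × 10^8 m²
ΔV = S × A × Δh = 0.0013 × 2.124 × 10^8 m² × 59 m = 1.629 × 10^7 m³

ΔV ≈ 1.63 × 10^7 m³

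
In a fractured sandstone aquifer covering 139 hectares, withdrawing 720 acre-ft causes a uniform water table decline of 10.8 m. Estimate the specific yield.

Sy ≈ 0.059

A = 139 hectares = 1.39 × 10^6 m²
ΔV = 720 acre-ft = 8.881 × 10^5 m³
Sy = ΔV / (A × Δh) = 8.881 × 10^5 m³ / (1.39 × 10^6 m² × 10.8 m) = 0.05916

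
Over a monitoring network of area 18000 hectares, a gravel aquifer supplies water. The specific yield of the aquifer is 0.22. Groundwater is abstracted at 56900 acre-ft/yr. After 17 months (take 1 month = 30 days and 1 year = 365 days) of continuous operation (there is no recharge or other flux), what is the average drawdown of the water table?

Δh ≈ 2.48 m

A = 18000 hectares = 1.8 × 10^8 m²
Q = 56900 acre-ft/yr = 1.923 × 10^5 m³/d
t = 17 months = 510 d
ΔV = Q × t = 1.923 × 10^5 m³/d × 510 d = 9.807 × 10^7 m³
Δh = ΔV / (Sy × A) = 9.807 × 10^7 / (0.22 × 1.8 × 10^8) = 2.476 m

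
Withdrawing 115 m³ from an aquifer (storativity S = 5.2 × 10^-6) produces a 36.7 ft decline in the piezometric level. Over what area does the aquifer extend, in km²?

A ≈ 1.98 km²

Δh = 36.7 ft = 11.19 m
A = ΔV / (S × Δh) = 115 / (5.2 × 10^-6 × 11.19) = 1.977 × 10^6 m²
A = 1.977 × 10^6 m² = 1.977 km²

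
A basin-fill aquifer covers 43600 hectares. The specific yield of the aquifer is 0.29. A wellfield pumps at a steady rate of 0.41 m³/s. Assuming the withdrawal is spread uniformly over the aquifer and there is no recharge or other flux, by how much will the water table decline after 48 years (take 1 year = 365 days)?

Δh ≈ 4.91 m

A = 43600 hectares = 4.36 × 10^8 m²
Q = 0.41 m³/s = 35420 m³/d
t = 48 years = 17520 d
ΔV = Q × t = 35420 m³/d × 17520 d = 6.206 × 10^8 m³
Δh = ΔV / (Sy × A) = 6.206 × 10^8 / (0.29 × 4.36 × 10^8) = 4.908 m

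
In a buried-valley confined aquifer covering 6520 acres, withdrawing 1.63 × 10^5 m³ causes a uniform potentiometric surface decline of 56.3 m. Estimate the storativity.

S ≈ 1.1 × 10^-4

A = 6520 acres = 2.639 × 10^7 m²
S = ΔV / (A × Δh) = 1.63 × 10^5 m³ / (2.639 × 10^7 m² × 56.3 m) = 1.097 × 10^-4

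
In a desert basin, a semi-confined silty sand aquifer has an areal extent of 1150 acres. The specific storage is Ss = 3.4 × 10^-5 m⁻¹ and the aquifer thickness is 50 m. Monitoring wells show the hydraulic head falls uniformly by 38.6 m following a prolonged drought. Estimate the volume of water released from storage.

ΔV ≈ 3.05 × 10^5 m³

S = Ss × b = 3.4 × 10^-5 m⁻¹ × 50 m = 1.7 × 10^-3
A = 1150 acres = 4.654 × 10^6 m²
ΔV = S × A × Δh = 0.0017 × 4.654 × 10^6 m² × 38.6 m = 3.054 × 10^5 m³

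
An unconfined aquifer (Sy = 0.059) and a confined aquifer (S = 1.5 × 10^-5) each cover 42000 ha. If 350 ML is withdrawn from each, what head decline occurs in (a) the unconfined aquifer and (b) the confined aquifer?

Δh_u ≈ 0.0141 m; Δh_c ≈ 55.6 m

A = 42000 ha = 4.2 × 10^8 m²
ΔV = 350 ML = 3.5 × 10^5 m³
Unconfined: Δh_u = ΔV/(Sy·A) = 3.5 × 10^5/(0.059 × 4.2 × 10^8) = 0.01412 m
Confined: Δh_c = ΔV/(S·A) = 3.5 × 10^5/(1.5 × 10^-5 × 4.2 × 10^8) = 55.56 m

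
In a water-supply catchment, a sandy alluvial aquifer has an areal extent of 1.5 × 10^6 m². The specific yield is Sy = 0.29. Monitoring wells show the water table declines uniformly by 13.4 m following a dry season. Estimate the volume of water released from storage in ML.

ΔV = Sy × A × Δh = 0.29 × 1.5 × 10^6 m² × 13.4 m = 5.829 × 10^6 m³
ΔV = 5.829 × 10^6 m³ = 5829 ML

ΔV ≈ 5830 ML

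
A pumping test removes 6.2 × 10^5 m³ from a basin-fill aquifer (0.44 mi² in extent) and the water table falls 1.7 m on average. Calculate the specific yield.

A = 0.44 mi² = 1.14 × 10^6 m²
Sy = ΔV / (A × Δh) = 6.2 × 10^5 m³ / (1.14 × 10^6 m² × 1.7 m) = 0.32

Sy ≈ 0.32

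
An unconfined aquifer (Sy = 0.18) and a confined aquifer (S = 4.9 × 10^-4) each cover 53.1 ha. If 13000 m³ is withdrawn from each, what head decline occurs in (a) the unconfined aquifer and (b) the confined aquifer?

A = 53.1 ha = 5.31 × 10^5 m²
Unconfined: Δh_u = ΔV/(Sy·A) = 13000/(0.18 × 5.31 × 10^5) = 0.136 m
Confined: Δh_c = ΔV/(S·A) = 13000/(4.9 × 10^-4 × 5.31 × 10^5) = 49.96 m

Δh_u ≈ 0.136 m; Δh_c ≈ 50 m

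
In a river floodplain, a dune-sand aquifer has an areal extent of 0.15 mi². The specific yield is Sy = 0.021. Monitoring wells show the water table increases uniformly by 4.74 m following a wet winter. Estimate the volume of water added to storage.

A = 0.15 mi² = 3.885 × 10^5 m²
ΔV = Sy × A × Δh = 0.021 × 3.885 × 10^5 m² × 4.74 m = 38670 m³

ΔV ≈ 38700 m³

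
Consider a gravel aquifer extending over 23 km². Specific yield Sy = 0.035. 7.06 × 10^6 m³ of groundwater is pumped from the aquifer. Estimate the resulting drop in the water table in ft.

Δh ≈ 28.8 ft

A = 23 km² = 2.3 × 10^7 m²
Δh = ΔV / (Sy × A) = 7.06 × 10^6 m³ / (0.035 × 2.3 × 10^7 m²) = 8.77 m
Δh = 8.77 m = 28.77 ft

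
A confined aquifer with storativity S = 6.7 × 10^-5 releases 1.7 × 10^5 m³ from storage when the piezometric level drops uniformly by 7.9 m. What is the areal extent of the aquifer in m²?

A = ΔV / (S × Δh) = 1.7 × 10^5 / (6.7 × 10^-5 × 7.9) = 3.212 × 10^8 m²

A ≈ 3.21 × 10^8 m²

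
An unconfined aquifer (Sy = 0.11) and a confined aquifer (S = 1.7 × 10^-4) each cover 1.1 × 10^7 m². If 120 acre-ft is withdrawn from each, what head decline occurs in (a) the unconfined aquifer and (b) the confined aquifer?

ΔV = 120 acre-ft = 1.48 × 10^5 m³
Unconfined: Δh_u = ΔV/(Sy·A) = 1.48 × 10^5/(0.11 × 1.1 × 10^7) = 0.1223 m
Confined: Δh_c = ΔV/(S·A) = 1.48 × 10^5/(1.7 × 10^-4 × 1.1 × 10^7) = 79.15 m

Δh_u ≈ 0.122 m; Δh_c ≈ 79.2 m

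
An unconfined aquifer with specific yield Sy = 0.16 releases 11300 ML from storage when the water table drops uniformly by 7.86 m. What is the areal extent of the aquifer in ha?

A ≈ 899 ha

ΔV = 11300 ML = 1.13 × 10^7 m³
A = ΔV / (Sy × Δh) = 1.13 × 10^7 / (0.16 × 7.86) = 8.985 × 10^6 m²
A = 8.985 × 10^6 m² = 898.5 ha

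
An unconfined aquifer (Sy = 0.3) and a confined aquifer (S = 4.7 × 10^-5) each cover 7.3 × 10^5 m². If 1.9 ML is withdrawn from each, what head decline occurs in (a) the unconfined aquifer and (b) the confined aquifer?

ΔV = 1.9 ML = 1900 m³
Unconfined: Δh_u = ΔV/(Sy·A) = 1900/(0.3 × 7.3 × 10^5) = 0.008676 m
Confined: Δh_c = ΔV/(S·A) = 1900/(4.7 × 10^-5 × 7.3 × 10^5) = 55.38 m

Δh_u ≈ 0.00868 m; Δh_c ≈ 55.4 m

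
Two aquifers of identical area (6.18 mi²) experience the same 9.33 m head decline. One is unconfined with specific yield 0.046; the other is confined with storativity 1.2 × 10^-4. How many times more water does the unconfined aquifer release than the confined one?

A = 6.18 mi² = 1.601 × 10^7 m²
Unconfined: ΔV_u = Sy × A × Δh = 0.046 × 1.601 × 10^7 × 9.33 = 6.87 × 10^6 m³
Confined: ΔV_c = S × A × Δh = 1.2 × 10^-4 × 1.601 × 10^7 × 9.33 = 17920 m³
Ratio = ΔV_u / ΔV_c = Sy / S = 0.046 / 1.2 × 10^-4 = 383.3

ΔV_u / ΔV_c ≈ 383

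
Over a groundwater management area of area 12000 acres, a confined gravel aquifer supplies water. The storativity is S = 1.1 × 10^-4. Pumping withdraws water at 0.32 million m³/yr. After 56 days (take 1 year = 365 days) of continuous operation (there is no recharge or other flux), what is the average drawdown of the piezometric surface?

A = 12000 acres = 4.856 × 10^7 m²
Q = 0.32 million m³/yr = 876.7 m³/d
ΔV = Q × t = 876.7 m³/d × 56 d = 49100 m³
Δh = ΔV / (S × A) = 49100 / (1.1 × 10^-4 × 4.856 × 10^7) = 9.191 m

Δh ≈ 9.19 m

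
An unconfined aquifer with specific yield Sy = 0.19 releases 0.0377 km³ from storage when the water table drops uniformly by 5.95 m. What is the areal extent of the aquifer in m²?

ΔV = 0.0377 km³ = 3.77 × 10^7 m³
A = ΔV / (Sy × Δh) = 3.77 × 10^7 / (0.19 × 5.95) = 3.335 × 10^7 m²

A ≈ 3.33 × 10^7 m²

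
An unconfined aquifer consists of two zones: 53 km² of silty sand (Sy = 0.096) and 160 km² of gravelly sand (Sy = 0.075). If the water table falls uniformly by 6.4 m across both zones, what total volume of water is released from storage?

A₁ = 53 km² = 5.3 × 10^7 m²; A₂ = 160 km² = 1.6 × 10^8 m²
ΔV₁ = 0.096 × 5.3 × 10^7 × 6.4 = 3.256 × 10^7 m³
ΔV₂ = 0.075 × 1.6 × 10^8 × 6.4 = 7.68 × 10^7 m³
ΔV = ΔV₁ + ΔV₂ = 1.094 × 10^8 m³

ΔV ≈ 1.09 × 10^8 m³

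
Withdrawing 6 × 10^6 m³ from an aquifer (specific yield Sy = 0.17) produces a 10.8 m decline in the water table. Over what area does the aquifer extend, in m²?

A = ΔV / (Sy × Δh) = 6 × 10^6 / (0.17 × 10.8) = 3.268 × 10^6 m²

A ≈ 3.27 × 10^6 m²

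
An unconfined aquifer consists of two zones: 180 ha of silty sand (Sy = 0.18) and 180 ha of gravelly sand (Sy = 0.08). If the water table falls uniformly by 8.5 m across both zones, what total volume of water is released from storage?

ΔV ≈ 3.98 × 10^6 m³

A₁ = 180 ha = 1.8 × 10^6 m²; A₂ = 180 ha = 1.8 × 10^6 m²
ΔV₁ = 0.18 × 1.8 × 10^6 × 8.5 = 2.754 × 10^6 m³
ΔV₂ = 0.08 × 1.8 × 10^6 × 8.5 = 1.224 × 10^6 m³
ΔV = ΔV₁ + ΔV₂ = 3.978 × 10^6 m³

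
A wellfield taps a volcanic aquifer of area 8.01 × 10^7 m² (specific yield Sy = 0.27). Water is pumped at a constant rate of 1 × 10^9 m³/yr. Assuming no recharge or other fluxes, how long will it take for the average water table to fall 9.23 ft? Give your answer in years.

t ≈ 0.0608 years

Δh = 9.23 ft = 2.813 m
ΔV = Sy × A × Δh = 0.27 × 8.01 × 10^7 × 2.813 = 6.084 × 10^7 m³
Q = 1 × 10^9 m³/yr = 2.74 × 10^6 m³/d
t = ΔV / Q = 6.084 × 10^7 m³ / 2.74 × 10^6 m³/d = 22.21 d
t = 22.21 d ≈ 0.06084 years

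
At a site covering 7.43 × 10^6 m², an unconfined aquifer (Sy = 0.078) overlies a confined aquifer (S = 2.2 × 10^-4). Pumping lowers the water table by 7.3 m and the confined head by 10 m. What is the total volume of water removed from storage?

Unconfined: ΔV_u = Sy × A × Δh_u = 0.078 × 7.43 × 10^6 × 7.3 = 4.231 × 10^6 m³
Confined: ΔV_c = S × A × Δh_c = 2.2 × 10^-4 × 7.43 × 10^6 × 10 = 16350 m³
Total ΔV = 4.231 × 10^6 + 16350 = 4.247 × 10^6 m³

ΔV ≈ 4.25 × 10^6 m³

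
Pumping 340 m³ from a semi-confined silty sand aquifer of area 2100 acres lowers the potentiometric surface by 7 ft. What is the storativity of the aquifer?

A = 2100 acres = 8.498 × 10^6 m²
Δh = 7 ft = 2.134 m
S = ΔV / (A × Δh) = 340 m³ / (8.498 × 10^6 m² × 2.134 m) = 1.875 × 10^-5

S ≈ 1.9 × 10^-5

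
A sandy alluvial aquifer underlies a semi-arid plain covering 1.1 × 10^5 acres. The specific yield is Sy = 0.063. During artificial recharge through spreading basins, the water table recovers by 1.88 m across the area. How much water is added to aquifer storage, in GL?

A = 1.1 × 10^5 acres = 4.452 × 10^8 m²
ΔV = Sy × A × Δh = 0.063 × 4.452 × 10^8 m² × 1.88 m = 5.272 × 10^7 m³
ΔV = 5.272 × 10^7 m³ = 52.72 GL

ΔV ≈ 52.7 GL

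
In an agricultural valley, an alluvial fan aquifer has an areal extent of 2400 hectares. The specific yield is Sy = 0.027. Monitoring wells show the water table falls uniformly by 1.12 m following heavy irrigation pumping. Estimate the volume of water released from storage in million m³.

ΔV ≈ 0.726 million m³

A = 2400 hectares = 2.4 × 10^7 m²
ΔV = Sy × A × Δh = 0.027 × 2.4 × 10^7 m² × 1.12 m = 7.258 × 10^5 m³
ΔV = 7.258 × 10^5 m³ = 0.7258 million m³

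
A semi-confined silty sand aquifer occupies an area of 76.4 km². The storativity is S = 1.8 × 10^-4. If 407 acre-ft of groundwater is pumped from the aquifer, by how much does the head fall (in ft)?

Δh ≈ 120 ft

A = 76.4 km² = 7.64 × 10^7 m²
ΔV = 407 acre-ft = 5.02 × 10^5 m³
Δh = ΔV / (S × A) = 5.02 × 10^5 m³ / (1.8 × 10^-4 × 7.64 × 10^7 m²) = 36.51 m
Δh = 36.51 m = 119.8 ft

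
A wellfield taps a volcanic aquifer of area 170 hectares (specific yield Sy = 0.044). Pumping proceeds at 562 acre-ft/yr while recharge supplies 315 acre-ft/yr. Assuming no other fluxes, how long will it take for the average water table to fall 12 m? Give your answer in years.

A = 170 hectares = 1.7 × 10^6 m²
ΔV = Sy × A × Δh = 0.044 × 1.7 × 10^6 × 12 = 8.976 × 10^5 m³
Net withdrawal = 562 − 315 = 247 acre-ft/yr = 834.7 m³/d
t = ΔV / Q = 8.976 × 10^5 m³ / 834.7 m³/d = 1075 d
t = 1075 d ≈ 2.946 years

t ≈ 2.95 years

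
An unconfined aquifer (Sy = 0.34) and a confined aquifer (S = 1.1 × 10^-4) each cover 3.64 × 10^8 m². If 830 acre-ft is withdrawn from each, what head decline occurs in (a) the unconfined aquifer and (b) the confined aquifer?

Δh_u ≈ 0.00827 m; Δh_c ≈ 25.6 m

ΔV = 830 acre-ft = 1.024 × 10^6 m³
Unconfined: Δh_u = ΔV/(Sy·A) = 1.024 × 10^6/(0.34 × 3.64 × 10^8) = 0.008272 m
Confined: Δh_c = ΔV/(S·A) = 1.024 × 10^6/(1.1 × 10^-4 × 3.64 × 10^8) = 25.57 m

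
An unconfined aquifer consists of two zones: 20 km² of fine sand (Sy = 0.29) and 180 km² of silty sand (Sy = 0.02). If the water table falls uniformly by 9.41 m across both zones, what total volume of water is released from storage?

ΔV ≈ 8.85 × 10^7 m³

A₁ = 20 km² = 2 × 10^7 m²; A₂ = 180 km² = 1.8 × 10^8 m²
ΔV₁ = 0.29 × 2 × 10^7 × 9.41 = 5.458 × 10^7 m³
ΔV₂ = 0.02 × 1.8 × 10^8 × 9.41 = 3.388 × 10^7 m³
ΔV = ΔV₁ + ΔV₂ = 8.845 × 10^7 m³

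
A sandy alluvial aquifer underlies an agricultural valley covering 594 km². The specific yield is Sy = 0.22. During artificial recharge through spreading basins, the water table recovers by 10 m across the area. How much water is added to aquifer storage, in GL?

A = 594 km² = 5.94 × 10^8 m²
ΔV = Sy × A × Δh = 0.22 × 5.94 × 10^8 m² × 10 m = 1.307 × 10^9 m³
ΔV = 1.307 × 10^9 m³ = 1307 GL

ΔV ≈ 1310 GL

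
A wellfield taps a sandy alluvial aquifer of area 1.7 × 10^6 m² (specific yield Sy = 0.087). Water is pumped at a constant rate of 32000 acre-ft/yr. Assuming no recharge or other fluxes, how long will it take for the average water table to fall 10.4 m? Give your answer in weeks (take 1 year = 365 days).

ΔV = Sy × A × Δh = 0.087 × 1.7 × 10^6 × 10.4 = 1.538 × 10^6 m³
Q = 32000 acre-ft/yr = 1.081 × 10^5 m³/d
t = ΔV / Q = 1.538 × 10^6 m³ / 1.081 × 10^5 m³/d = 14.22 d
t = 14.22 d ≈ 2.032 weeks

t ≈ 2.03 weeks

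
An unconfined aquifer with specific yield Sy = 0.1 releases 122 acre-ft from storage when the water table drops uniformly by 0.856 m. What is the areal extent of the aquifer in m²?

A ≈ 1.76 × 10^6 m²

ΔV = 122 acre-ft = 1.505 × 10^5 m³
A = ΔV / (Sy × Δh) = 1.505 × 10^5 / (0.1 × 0.856) = 1.758 × 10^6 m²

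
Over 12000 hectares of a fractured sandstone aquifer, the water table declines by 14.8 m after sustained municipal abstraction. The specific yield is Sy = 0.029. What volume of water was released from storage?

ΔV ≈ 5.15 × 10^7 m³

A = 12000 hectares = 1.2 × 10^8 m²
ΔV = Sy × A × Δh = 0.029 × 1.2 × 10^8 m² × 14.8 m = 5.15 × 10^7 m³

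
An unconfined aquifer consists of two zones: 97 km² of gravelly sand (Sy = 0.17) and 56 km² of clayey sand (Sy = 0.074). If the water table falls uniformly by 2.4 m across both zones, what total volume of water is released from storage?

A₁ = 97 km² = 9.7 × 10^7 m²; A₂ = 56 km² = 5.6 × 10^7 m²
ΔV₁ = 0.17 × 9.7 × 10^7 × 2.4 = 3.958 × 10^7 m³
ΔV₂ = 0.074 × 5.6 × 10^7 × 2.4 = 9.946 × 10^6 m³
ΔV = ΔV₁ + ΔV₂ = 4.952 × 10^7 m³

ΔV ≈ 4.95 × 10^7 m³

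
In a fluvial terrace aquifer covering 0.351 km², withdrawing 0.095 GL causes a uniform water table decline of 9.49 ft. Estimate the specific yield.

A = 0.351 km² = 3.51 × 10^5 m²
Δh = 9.49 ft = 2.893 m
ΔV = 0.095 GL = 95000 m³
Sy = ΔV / (A × Δh) = 95000 m³ / (3.51 × 10^5 m² × 2.893 m) = 0.09357

Sy ≈ 0.094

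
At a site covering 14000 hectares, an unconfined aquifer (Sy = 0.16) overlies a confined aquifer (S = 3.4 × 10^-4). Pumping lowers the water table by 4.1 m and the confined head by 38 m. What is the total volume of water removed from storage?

ΔV ≈ 9.36 × 10^7 m³

A = 14000 hectares = 1.4 × 10^8 m²
Unconfined: ΔV_u = Sy × A × Δh_u = 0.16 × 1.4 × 10^8 × 4.1 = 9.184 × 10^7 m³
Confined: ΔV_c = S × A × Δh_c = 3.4 × 10^-4 × 1.4 × 10^8 × 38 = 1.809 × 10^6 m³
Total ΔV = 9.184 × 10^7 + 1.809 × 10^6 = 9.365 × 10^7 m³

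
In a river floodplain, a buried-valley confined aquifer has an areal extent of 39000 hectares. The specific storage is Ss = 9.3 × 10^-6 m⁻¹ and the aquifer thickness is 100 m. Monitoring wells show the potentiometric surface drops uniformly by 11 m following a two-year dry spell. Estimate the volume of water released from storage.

S = Ss × b = 9.3 × 10^-6 m⁻¹ × 100 m = 9.3 × 10^-4
A = 39000 hectares = 3.9 × 10^8 m²
ΔV = S × A × Δh = 9.3 × 10^-4 × 3.9 × 10^8 m² × 11 m = 3.99 × 10^6 m³

ΔV ≈ 3.99 × 10^6 m³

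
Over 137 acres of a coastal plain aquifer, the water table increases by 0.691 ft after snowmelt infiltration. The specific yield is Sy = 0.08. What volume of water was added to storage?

A = 137 acres = 5.544 × 10^5 m²
Δh = 0.691 ft = 0.2106 m
ΔV = Sy × A × Δh = 0.08 × 5.544 × 10^5 m² × 0.2106 m = 9342 m³

ΔV ≈ 9340 m³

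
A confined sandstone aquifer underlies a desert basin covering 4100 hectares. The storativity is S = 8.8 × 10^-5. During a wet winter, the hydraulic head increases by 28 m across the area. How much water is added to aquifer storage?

ΔV ≈ 1.01 × 10^5 m³

A = 4100 hectares = 4.1 × 10^7 m²
ΔV = S × A × Δh = 8.8 × 10^-5 × 4.1 × 10^7 m² × 28 m = 1.01 × 10^5 m³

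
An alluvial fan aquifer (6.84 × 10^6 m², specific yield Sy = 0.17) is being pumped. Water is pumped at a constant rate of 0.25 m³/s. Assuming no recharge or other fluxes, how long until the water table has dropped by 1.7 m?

ΔV = Sy × A × Δh = 0.17 × 6.84 × 10^6 × 1.7 = 1.977 × 10^6 m³
Q = 0.25 m³/s = 21600 m³/d
t = ΔV / Q = 1.977 × 10^6 m³ / 21600 m³/d = 91.52 d

t ≈ 91.5 days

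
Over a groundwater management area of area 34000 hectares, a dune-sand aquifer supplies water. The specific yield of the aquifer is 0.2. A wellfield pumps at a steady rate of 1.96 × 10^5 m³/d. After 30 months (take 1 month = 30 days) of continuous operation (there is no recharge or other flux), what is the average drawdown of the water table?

Δh ≈ 2.59 m

A = 34000 hectares = 3.4 × 10^8 m²
t = 30 months = 900 d
ΔV = Q × t = 1.96 × 10^5 m³/d × 900 d = 1.764 × 10^8 m³
Δh = ΔV / (Sy × A) = 1.764 × 10^8 / (0.2 × 3.4 × 10^8) = 2.594 m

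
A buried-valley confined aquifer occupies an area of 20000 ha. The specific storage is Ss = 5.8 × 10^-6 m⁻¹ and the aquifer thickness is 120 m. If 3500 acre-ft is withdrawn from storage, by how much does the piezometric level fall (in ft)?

S = Ss × b = 5.8 × 10^-6 m⁻¹ × 120 m = 6.96 × 10^-4
A = 20000 ha = 2 × 10^8 m²
ΔV = 3500 acre-ft = 4.317 × 10^6 m³
Δh = ΔV / (S × A) = 4.317 × 10^6 m³ / (6.96 × 10^-4 × 2 × 10^8 m²) = 31.01 m
Δh = 31.01 m = 101.8 ft

Δh ≈ 102 ft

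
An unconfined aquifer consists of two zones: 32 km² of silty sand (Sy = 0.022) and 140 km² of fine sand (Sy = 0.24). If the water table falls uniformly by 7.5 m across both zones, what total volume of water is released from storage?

A₁ = 32 km² = 3.2 × 10^7 m²; A₂ = 140 km² = 1.4 × 10^8 m²
ΔV₁ = 0.022 × 3.2 × 10^7 × 7.5 = 5.28 × 10^6 m³
ΔV₂ = 0.24 × 1.4 × 10^8 × 7.5 = 2.52 × 10^8 m³
ΔV = ΔV₁ + ΔV₂ = 2.573 × 10^8 m³

ΔV ≈ 2.57 × 10^8 m³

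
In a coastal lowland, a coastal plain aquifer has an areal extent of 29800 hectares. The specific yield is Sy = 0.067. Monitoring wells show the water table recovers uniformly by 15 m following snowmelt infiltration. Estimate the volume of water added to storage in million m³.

A = 29800 hectares = 2.98 × 10^8 m²
ΔV = Sy × A × Δh = 0.067 × 2.98 × 10^8 m² × 15 m = 2.995 × 10^8 m³
ΔV = 2.995 × 10^8 m³ = 299.5 million m³

ΔV ≈ 299 million m³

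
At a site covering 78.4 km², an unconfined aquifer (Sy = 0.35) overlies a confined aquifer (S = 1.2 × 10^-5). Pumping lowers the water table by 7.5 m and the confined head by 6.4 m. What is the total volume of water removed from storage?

ΔV ≈ 2.06 × 10^8 m³

A = 78.4 km² = 7.84 × 10^7 m²
Unconfined: ΔV_u = Sy × A × Δh_u = 0.35 × 7.84 × 10^7 × 7.5 = 2.058 × 10^8 m³
Confined: ΔV_c = S × A × Δh_c = 1.2 × 10^-5 × 7.84 × 10^7 × 6.4 = 6021 m³
Total ΔV = 2.058 × 10^8 + 6021 = 2.058 × 10^8 m³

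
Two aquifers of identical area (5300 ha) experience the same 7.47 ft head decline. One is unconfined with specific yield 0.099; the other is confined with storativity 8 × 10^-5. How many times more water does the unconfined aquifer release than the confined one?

ΔV_u / ΔV_c ≈ 1240

A = 5300 ha = 5.3 × 10^7 m²
Δh = 7.47 ft = 2.277 m
Unconfined: ΔV_u = Sy × A × Δh = 0.099 × 5.3 × 10^7 × 2.277 = 1.195 × 10^7 m³
Confined: ΔV_c = S × A × Δh = 8 × 10^-5 × 5.3 × 10^7 × 2.277 = 9654 m³
Ratio = ΔV_u / ΔV_c = Sy / S = 0.099 / 8 × 10^-5 = 1238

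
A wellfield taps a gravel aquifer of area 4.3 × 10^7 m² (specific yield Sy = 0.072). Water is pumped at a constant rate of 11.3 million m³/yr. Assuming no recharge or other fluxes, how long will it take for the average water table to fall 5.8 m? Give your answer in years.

t ≈ 1.59 years

ΔV = Sy × A × Δh = 0.072 × 4.3 × 10^7 × 5.8 = 1.796 × 10^7 m³
Q = 11.3 million m³/yr = 30960 m³/d
t = ΔV / Q = 1.796 × 10^7 m³ / 30960 m³/d = 580 d
t = 580 d ≈ 1.589 years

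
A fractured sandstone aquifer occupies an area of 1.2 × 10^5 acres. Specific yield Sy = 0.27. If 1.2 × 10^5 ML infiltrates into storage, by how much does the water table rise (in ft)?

Δh ≈ 3 ft

A = 1.2 × 10^5 acres = 4.856 × 10^8 m²
ΔV = 1.2 × 10^5 ML = 1.2 × 10^8 m³
Δh = ΔV / (Sy × A) = 1.2 × 10^8 m³ / (0.27 × 4.856 × 10^8 m²) = 0.9152 m
Δh = 0.9152 m = 3.003 ft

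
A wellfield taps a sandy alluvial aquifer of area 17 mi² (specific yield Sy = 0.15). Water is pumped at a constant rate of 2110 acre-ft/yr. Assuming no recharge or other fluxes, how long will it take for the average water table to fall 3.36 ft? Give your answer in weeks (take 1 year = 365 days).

t ≈ 136 weeks

A = 17 mi² = 4.403 × 10^7 m²
Δh = 3.36 ft = 1.024 m
ΔV = Sy × A × Δh = 0.15 × 4.403 × 10^7 × 1.024 = 6.764 × 10^6 m³
Q = 2110 acre-ft/yr = 7131 m³/d
t = ΔV / Q = 6.764 × 10^6 m³ / 7131 m³/d = 948.6 d
t = 948.6 d ≈ 135.5 weeks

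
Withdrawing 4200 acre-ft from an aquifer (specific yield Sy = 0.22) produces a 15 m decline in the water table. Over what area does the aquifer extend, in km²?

A ≈ 1.57 km²

ΔV = 4200 acre-ft = 5.181 × 10^6 m³
A = ΔV / (Sy × Δh) = 5.181 × 10^6 / (0.22 × 15) = 1.57 × 10^6 m²
A = 1.57 × 10^6 m² = 1.57 km²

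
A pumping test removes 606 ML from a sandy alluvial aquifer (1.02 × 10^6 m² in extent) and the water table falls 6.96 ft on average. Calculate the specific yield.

Sy ≈ 0.28

Δh = 6.96 ft = 2.121 m
ΔV = 606 ML = 6.06 × 10^5 m³
Sy = ΔV / (A × Δh) = 6.06 × 10^5 m³ / (1.02 × 10^6 m² × 2.121 m) = 0.2801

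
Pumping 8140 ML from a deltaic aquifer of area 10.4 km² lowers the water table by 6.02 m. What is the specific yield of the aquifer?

Sy ≈ 0.13

A = 10.4 km² = 1.04 × 10^7 m²
ΔV = 8140 ML = 8.14 × 10^6 m³
Sy = ΔV / (A × Δh) = 8.14 × 10^6 m³ / (1.04 × 10^7 m² × 6.02 m) = 0.13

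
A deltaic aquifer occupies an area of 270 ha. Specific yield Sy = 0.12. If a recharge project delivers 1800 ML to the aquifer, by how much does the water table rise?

Δh ≈ 5.56 m

A = 270 ha = 2.7 × 10^6 m²
ΔV = 1800 ML = 1.8 × 10^6 m³
Δh = ΔV / (Sy × A) = 1.8 × 10^6 m³ / (0.12 × 2.7 × 10^6 m²) = 5.556 m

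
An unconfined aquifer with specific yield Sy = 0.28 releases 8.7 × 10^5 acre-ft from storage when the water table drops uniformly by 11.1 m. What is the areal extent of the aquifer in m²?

A ≈ 3.45 × 10^8 m²

ΔV = 8.7 × 10^5 acre-ft = 1.073 × 10^9 m³
A = ΔV / (Sy × Δh) = 1.073 × 10^9 / (0.28 × 11.1) = 3.453 × 10^8 m²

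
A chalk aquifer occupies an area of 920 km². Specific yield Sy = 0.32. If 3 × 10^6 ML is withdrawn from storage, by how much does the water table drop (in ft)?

Δh ≈ 33.4 ft

A = 920 km² = 9.2 × 10^8 m²
ΔV = 3 × 10^6 ML = 3 × 10^9 m³
Δh = ΔV / (Sy × A) = 3 × 10^9 m³ / (0.32 × 9.2 × 10^8 m²) = 10.19 m
Δh = 10.19 m = 33.43 ft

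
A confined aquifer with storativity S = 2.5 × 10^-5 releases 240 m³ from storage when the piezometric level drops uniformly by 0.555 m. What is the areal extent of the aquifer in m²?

A = ΔV / (S × Δh) = 240 / (2.5 × 10^-5 × 0.555) = 1.73 × 10^7 m²

A ≈ 1.73 × 10^7 m²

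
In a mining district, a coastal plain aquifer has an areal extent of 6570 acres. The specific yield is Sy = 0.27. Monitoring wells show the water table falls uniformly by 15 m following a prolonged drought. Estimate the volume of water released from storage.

A = 6570 acres = 2.659 × 10^7 m²
ΔV = Sy × A × Δh = 0.27 × 2.659 × 10^7 m² × 15 m = 1.077 × 10^8 m³

ΔV ≈ 1.08 × 10^8 m³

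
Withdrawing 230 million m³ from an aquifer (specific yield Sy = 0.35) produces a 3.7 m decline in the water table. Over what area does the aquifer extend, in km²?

A ≈ 178 km²

ΔV = 230 million m³ = 2.3 × 10^8 m³
A = ΔV / (Sy × Δh) = 2.3 × 10^8 / (0.35 × 3.7) = 1.776 × 10^8 m²
A = 1.776 × 10^8 m² = 177.6 km²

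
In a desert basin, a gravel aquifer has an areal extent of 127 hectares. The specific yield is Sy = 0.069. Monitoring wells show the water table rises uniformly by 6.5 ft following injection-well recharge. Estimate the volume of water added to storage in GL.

A = 127 hectares = 1.27 × 10^6 m²
Δh = 6.5 ft = 1.981 m
ΔV = Sy × A × Δh = 0.069 × 1.27 × 10^6 m² × 1.981 m = 1.736 × 10^5 m³
ΔV = 1.736 × 10^5 m³ = 0.1736 GL

ΔV ≈ 0.174 GL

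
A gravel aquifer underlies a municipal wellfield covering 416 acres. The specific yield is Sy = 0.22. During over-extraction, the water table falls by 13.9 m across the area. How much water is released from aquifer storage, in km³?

ΔV ≈ 0.00515 km³

A = 416 acres = 1.683 × 10^6 m²
ΔV = Sy × A × Δh = 0.22 × 1.683 × 10^6 m² × 13.9 m = 5.148 × 10^6 m³
ΔV = 5.148 × 10^6 m³ = 0.005148 km³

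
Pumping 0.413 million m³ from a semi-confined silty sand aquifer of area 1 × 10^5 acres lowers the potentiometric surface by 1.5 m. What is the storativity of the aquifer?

A = 1 × 10^5 acres = 4.047 × 10^8 m²
ΔV = 0.413 million m³ = 4.13 × 10^5 m³
S = ΔV / (A × Δh) = 4.13 × 10^5 m³ / (4.047 × 10^8 m² × 1.5 m) = 6.804 × 10^-4

S ≈ 6.8 × 10^-4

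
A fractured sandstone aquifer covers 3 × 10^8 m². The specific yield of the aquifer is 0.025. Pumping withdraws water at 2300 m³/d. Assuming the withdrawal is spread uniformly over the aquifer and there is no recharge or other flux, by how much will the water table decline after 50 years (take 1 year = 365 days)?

Δh ≈ 5.6 m

t = 50 years = 18250 d
ΔV = Q × t = 2300 m³/d × 18250 d = 4.197 × 10^7 m³
Δh = ΔV / (Sy × A) = 4.197 × 10^7 / (0.025 × 3 × 10^8) = 5.597 m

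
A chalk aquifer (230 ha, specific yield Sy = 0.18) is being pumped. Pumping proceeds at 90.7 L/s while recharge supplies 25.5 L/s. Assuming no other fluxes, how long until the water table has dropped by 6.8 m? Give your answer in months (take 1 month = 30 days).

t ≈ 16.7 months

A = 230 ha = 2.3 × 10^6 m²
ΔV = Sy × A × Δh = 0.18 × 2.3 × 10^6 × 6.8 = 2.815 × 10^6 m³
Net withdrawal = 90.7 − 25.5 = 65.2 L/s = 5633 m³/d
t = ΔV / Q = 2.815 × 10^6 m³ / 5633 m³/d = 499.7 d
t = 499.7 d ≈ 16.66 months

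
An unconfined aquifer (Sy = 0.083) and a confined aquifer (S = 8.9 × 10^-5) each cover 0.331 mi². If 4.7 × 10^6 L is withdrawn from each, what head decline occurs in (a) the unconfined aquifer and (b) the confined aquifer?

A = 0.331 mi² = 8.573 × 10^5 m²
ΔV = 4.7 × 10^6 L = 4700 m³
Unconfined: Δh_u = ΔV/(Sy·A) = 4700/(0.083 × 8.573 × 10^5) = 0.06605 m
Confined: Δh_c = ΔV/(S·A) = 4700/(8.9 × 10^-5 × 8.573 × 10^5) = 61.6 m

Δh_u ≈ 0.0661 m; Δh_c ≈ 61.6 m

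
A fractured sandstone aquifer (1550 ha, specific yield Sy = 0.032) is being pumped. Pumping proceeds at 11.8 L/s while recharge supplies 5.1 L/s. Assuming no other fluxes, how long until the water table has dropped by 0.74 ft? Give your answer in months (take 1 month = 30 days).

t ≈ 6.44 months

A = 1550 ha = 1.55 × 10^7 m²
Δh = 0.74 ft = 0.2256 m
ΔV = Sy × A × Δh = 0.032 × 1.55 × 10^7 × 0.2256 = 1.119 × 10^5 m³
Net withdrawal = 11.8 − 5.1 = 6.7 L/s = 578.9 m³/d
t = ΔV / Q = 1.119 × 10^5 m³ / 578.9 m³/d = 193.3 d
t = 193.3 d ≈ 6.442 months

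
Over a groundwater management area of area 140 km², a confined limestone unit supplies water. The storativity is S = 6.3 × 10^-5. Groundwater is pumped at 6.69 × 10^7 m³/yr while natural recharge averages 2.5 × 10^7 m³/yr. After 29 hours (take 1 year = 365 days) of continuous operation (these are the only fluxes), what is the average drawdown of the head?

Δh ≈ 15.7 m

A = 140 km² = 1.4 × 10^8 m²
Net abstraction = 6.69 × 10^7 − 2.5 × 10^7 = 4.19 × 10^7 m³/yr
Q_net = 4.19 × 10^7 m³/yr = 1.148 × 10^5 m³/d
t = 29 hours = 1.208 d
ΔV = Q × t = 1.148 × 10^5 m³/d × 1.208 d = 1.387 × 10^5 m³
Δh = ΔV / (S × A) = 1.387 × 10^5 / (6.3 × 10^-5 × 1.4 × 10^8) = 15.73 m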